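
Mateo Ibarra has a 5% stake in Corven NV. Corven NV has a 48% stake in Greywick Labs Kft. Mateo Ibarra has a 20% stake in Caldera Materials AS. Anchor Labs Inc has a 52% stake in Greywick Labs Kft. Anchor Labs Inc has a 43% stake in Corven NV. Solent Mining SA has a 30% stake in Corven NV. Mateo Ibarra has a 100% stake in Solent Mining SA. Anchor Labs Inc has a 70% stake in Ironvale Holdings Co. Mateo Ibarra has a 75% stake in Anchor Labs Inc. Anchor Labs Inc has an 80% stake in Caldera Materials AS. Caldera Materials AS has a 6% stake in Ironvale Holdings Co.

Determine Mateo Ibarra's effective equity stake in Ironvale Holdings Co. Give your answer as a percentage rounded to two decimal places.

Mateo reaches Ironvale along 3 paths.
Via Anchor → Caldera: 75% × 80% × 6% = 3.6%.
Via Caldera: 20% × 6% = 1.2%.
Via Anchor: 75% × 70% = 52.5%.
Total: 3.6% + 1.2% + 52.5% = 57.3%.
Rounded: 57.30%.

57.30%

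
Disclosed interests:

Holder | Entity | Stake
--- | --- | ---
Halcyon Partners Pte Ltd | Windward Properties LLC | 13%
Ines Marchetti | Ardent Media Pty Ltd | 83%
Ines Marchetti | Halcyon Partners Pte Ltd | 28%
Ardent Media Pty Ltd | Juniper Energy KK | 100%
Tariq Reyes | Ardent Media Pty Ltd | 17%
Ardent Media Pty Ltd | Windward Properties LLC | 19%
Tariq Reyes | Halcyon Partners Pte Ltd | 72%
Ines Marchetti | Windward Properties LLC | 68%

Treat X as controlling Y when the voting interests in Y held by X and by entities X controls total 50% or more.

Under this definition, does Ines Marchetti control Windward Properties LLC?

Ines holds 83% of Ardent, so Ines controls Ardent.
Ines and Ardent together hold 68% + 19% = 87% of Windward, so Ines controls Windward.

Yes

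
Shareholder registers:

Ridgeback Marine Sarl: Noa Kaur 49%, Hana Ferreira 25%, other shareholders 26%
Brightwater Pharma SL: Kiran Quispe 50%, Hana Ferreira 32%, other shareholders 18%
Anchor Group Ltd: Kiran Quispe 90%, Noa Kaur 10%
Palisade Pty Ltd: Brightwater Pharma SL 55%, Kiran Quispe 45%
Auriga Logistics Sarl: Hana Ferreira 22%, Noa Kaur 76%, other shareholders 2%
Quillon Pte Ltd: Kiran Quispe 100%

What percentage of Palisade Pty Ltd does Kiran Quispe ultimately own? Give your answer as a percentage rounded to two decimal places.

72.50%

Kiran reaches Palisade along 2 paths.
Via Brightwater: 50% × 55% = 27.5%.
Direct stake: 45% = 45%.
Total: 27.5% + 45% = 72.5%.
Rounded: 72.50%.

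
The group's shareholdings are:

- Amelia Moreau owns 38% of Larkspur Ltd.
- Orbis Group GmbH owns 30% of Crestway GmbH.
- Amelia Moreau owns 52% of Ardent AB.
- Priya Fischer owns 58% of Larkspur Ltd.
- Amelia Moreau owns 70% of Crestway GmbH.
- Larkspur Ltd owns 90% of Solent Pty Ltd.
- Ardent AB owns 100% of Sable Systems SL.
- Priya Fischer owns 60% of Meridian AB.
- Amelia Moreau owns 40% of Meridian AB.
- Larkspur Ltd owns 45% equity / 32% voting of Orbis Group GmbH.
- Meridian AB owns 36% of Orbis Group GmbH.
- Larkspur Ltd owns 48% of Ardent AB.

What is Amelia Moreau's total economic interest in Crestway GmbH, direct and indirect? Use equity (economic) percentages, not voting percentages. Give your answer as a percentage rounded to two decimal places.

Amelia reaches Crestway along 3 paths.
Direct stake: 70% = 70%.
Via Meridian → Orbis: 40% × 36% × 30% = 4.32%.
Via Larkspur → Orbis: 38% × 45% × 30% = 5.13%.
Total: 70% + 4.32% + 5.13% = 79.45%.

79.45%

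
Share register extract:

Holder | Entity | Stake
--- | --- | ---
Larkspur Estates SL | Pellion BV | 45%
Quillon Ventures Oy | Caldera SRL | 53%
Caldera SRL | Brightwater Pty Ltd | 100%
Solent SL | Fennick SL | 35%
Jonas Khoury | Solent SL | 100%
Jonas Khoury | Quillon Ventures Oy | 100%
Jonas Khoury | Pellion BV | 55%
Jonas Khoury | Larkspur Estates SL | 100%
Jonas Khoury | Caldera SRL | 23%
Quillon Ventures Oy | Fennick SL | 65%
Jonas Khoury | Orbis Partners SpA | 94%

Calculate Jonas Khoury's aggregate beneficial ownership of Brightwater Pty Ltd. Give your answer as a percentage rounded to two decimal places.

76.00%

Jonas reaches Brightwater along 2 paths.
Via Caldera: 23% × 100% = 23%.
Via Quillon → Caldera: 100% × 53% × 100% = 53%.
Total: 23% + 53% = 76%.
Rounded: 76.00%.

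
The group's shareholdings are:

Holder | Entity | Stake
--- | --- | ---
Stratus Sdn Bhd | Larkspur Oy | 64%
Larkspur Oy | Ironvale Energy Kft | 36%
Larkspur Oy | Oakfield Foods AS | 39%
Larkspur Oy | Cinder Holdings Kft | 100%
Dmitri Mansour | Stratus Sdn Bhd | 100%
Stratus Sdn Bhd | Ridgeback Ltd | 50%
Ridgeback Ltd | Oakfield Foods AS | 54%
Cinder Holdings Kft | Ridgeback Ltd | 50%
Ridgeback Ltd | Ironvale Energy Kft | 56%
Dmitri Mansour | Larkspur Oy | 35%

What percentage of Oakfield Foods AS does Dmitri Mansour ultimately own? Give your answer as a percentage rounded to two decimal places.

Dmitri reaches Oakfield along 5 paths.
Via Stratus → Ridgeback: 100% × 50% × 54% = 27%.
Via Larkspur → Cinder → Ridgeback: 35% × 100% × 50% × 54% = 9.45%.
Via Stratus → Larkspur → Cinder → Ridgeback: 100% × 64% × 100% × 50% × 54% = 17.28%.
Via Larkspur: 35% × 39% = 13.65%.
Via Stratus → Larkspur: 100% × 64% × 39% = 24.96%.
Total: 27% + 9.45% + 17.28% + 13.65% + 24.96% = 92.34%.

92.34%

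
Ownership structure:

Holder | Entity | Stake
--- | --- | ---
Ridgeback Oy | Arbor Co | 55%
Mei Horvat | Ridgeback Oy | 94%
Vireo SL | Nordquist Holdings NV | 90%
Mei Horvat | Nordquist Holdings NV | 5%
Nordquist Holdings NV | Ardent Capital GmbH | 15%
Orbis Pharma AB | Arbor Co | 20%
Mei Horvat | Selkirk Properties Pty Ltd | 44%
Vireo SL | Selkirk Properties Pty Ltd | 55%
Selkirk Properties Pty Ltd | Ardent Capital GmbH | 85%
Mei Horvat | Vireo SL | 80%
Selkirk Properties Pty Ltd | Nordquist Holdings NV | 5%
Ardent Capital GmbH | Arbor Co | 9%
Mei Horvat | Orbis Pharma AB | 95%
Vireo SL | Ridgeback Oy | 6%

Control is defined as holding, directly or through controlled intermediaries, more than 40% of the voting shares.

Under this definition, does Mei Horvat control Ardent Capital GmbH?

Mei holds 80% of Vireo, so Mei controls Vireo.
Mei and Vireo together hold 44% + 55% = 99% of Selkirk, so Mei controls Selkirk.
Vireo and Selkirk and Mei together hold 90% + 5% + 5% = 100% of Nordquist, so Mei controls Nordquist.
Selkirk and Nordquist together hold 85% + 15% = 100% of Ardent, so Mei controls Ardent.

Yes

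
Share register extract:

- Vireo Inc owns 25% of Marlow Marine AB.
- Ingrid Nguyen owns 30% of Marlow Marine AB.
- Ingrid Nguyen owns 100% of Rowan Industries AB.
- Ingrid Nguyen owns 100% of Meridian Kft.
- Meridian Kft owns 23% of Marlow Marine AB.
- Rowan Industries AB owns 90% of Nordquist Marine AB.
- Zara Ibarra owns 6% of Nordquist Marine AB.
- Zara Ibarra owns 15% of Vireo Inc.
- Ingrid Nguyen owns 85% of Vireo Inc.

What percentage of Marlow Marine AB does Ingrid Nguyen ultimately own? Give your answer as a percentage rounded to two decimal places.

74.25%

Ingrid reaches Marlow along 3 paths.
Via Vireo: 85% × 25% = 21.25%.
Via Meridian: 100% × 23% = 23%.
Direct stake: 30% = 30%.
Total: 21.25% + 23% + 30% = 74.25%.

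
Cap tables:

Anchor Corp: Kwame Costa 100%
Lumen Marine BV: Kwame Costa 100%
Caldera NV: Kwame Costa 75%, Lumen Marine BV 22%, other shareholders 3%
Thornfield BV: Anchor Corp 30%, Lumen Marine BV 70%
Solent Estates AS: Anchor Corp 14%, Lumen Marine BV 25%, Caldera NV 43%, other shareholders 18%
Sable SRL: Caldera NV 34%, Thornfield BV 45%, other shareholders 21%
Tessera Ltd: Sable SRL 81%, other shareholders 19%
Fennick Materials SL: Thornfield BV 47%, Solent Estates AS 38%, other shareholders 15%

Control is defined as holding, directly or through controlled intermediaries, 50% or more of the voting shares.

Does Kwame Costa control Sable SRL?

Yes

Kwame holds 100% of Lumen, so Kwame controls Lumen.
Kwame and Lumen together hold 75% + 22% = 97% of Caldera, so Kwame controls Caldera.
Kwame holds 100% of Anchor, so Kwame controls Anchor.
Anchor and Lumen together hold 30% + 70% = 100% of Thornfield, so Kwame controls Thornfield.
Caldera and Thornfield together hold 34% + 45% = 79% of Sable, so Kwame controls Sable.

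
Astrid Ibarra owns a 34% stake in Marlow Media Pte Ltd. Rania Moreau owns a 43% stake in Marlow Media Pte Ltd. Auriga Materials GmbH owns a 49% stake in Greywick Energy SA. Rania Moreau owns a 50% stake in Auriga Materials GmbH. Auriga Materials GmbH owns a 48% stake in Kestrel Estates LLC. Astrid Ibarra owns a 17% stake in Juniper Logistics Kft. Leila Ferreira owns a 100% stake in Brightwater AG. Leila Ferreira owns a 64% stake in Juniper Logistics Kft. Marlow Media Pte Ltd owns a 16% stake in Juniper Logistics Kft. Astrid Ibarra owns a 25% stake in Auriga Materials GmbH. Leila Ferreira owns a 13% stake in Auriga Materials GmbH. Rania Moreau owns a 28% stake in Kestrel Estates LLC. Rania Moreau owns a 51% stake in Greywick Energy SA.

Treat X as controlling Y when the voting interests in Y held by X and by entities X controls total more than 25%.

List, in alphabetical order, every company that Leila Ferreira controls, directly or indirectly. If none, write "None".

Leila holds 100% of Brightwater, so Leila controls Brightwater.
Leila holds 64% of Juniper, so Leila controls Juniper.
No other company's threshold is met.

Brightwater AG, Juniper Logistics Kft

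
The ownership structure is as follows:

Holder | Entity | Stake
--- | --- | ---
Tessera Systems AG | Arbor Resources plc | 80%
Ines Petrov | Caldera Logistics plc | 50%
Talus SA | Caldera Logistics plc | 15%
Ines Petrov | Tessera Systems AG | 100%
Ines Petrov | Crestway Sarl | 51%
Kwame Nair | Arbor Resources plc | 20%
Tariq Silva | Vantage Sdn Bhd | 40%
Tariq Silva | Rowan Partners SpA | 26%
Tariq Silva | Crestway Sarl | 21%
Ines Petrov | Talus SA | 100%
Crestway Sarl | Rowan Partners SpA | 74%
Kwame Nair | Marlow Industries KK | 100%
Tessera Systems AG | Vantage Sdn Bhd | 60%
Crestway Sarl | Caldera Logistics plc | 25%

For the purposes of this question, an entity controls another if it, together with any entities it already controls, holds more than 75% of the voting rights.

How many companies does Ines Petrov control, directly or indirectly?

Ines holds 100% of Talus, so Ines controls Talus.
Ines holds 100% of Tessera, so Ines controls Tessera.
Tessera holds 80% of Arbor, so Ines controls Arbor.
No other company's threshold is met.
Ines controls 3 companies.

3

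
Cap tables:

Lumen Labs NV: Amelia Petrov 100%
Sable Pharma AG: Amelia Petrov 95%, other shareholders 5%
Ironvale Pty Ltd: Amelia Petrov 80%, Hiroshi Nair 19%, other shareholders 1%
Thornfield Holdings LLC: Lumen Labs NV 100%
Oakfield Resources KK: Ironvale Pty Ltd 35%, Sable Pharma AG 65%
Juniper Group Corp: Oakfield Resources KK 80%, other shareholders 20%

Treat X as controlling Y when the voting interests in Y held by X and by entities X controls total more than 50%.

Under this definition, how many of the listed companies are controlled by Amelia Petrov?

Amelia holds 100% of Lumen, so Amelia controls Lumen.
Amelia holds 95% of Sable, so Amelia controls Sable.
Amelia holds 80% of Ironvale, so Amelia controls Ironvale.
Lumen holds 100% of Thornfield, so Amelia controls Thornfield.
Ironvale and Sable together hold 35% + 65% = 100% of Oakfield, so Amelia controls Oakfield.
Oakfield holds 80% of Juniper, so Amelia controls Juniper.
Amelia controls 6 companies.

6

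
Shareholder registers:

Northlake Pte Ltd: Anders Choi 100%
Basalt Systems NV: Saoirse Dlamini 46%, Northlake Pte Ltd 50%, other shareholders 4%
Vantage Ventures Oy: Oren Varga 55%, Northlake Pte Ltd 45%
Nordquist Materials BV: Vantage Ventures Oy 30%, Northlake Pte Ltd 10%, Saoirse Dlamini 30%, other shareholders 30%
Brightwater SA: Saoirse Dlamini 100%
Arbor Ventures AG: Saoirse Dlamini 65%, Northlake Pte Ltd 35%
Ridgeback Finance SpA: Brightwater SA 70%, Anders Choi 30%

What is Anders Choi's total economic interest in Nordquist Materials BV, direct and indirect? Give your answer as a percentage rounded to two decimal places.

Anders reaches Nordquist along 2 paths.
Via Northlake → Vantage: 100% × 45% × 30% = 13.5%.
Via Northlake: 100% × 10% = 10%.
Total: 13.5% + 10% = 23.5%.
Rounded: 23.50%.

23.50%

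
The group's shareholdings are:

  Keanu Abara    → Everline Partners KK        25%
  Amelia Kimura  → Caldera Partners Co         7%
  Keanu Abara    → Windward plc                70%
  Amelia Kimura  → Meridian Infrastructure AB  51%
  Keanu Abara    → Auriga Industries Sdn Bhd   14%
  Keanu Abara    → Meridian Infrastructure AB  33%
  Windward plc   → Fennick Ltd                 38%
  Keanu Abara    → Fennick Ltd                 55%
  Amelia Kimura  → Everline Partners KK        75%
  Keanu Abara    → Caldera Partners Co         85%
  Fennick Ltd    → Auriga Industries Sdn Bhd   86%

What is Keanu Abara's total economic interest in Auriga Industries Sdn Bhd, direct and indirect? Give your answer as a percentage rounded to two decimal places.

84.18%

Keanu reaches Auriga along 3 paths.
Direct stake: 14% = 14%.
Via Windward → Fennick: 70% × 38% × 86% = 22.876%.
Via Fennick: 55% × 86% = 47.3%.
Total: 14% + 22.876% + 47.3% = 84.176%.
Rounded: 84.18%.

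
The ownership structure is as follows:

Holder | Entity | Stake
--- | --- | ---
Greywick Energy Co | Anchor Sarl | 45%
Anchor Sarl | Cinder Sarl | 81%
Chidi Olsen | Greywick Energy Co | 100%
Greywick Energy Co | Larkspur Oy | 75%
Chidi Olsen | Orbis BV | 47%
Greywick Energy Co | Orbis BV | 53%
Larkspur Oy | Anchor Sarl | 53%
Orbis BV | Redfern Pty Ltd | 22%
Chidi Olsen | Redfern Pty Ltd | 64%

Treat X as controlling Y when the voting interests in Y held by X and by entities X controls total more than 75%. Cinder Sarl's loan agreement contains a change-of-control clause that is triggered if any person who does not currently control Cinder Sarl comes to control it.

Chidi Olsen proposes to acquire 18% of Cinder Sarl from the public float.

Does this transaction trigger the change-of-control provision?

No

The purchase changes only Chidi's holdings, so Chidi is the only person who could newly come to control Cinder.
Chidi holds 100% of Greywick, so Chidi controls Greywick.
Greywick and Chidi together hold 53% + 47% = 100% of Orbis, so Chidi controls Orbis.
Chidi and Orbis together hold 64% + 22% = 86% of Redfern, so Chidi controls Redfern.
Neither Chidi nor any entity Chidi controls holds any voting interest in Cinder.
So before the transaction, Chidi does not control Cinder.
After the purchase, Chidi holds 18% of Cinder directly.
After the transaction, Chidi's side holds 18% of Cinder, not > 75%, so Chidi still does not control Cinder.
No new person acquires control, so the clause is not triggered.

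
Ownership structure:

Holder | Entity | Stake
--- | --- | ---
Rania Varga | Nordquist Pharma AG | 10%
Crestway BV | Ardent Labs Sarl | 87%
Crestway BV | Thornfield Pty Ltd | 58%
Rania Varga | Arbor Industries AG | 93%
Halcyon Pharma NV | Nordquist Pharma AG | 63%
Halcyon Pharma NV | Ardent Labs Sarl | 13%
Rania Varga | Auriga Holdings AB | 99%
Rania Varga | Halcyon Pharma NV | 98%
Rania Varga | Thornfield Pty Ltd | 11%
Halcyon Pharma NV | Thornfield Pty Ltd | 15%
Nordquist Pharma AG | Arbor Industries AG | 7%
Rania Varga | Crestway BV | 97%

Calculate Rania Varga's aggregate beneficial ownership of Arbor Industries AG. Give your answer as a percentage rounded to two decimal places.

98.02%

Rania reaches Arbor along 3 paths.
Direct stake: 93% = 93%.
Via Nordquist: 10% × 7% = 0.7%.
Via Halcyon → Nordquist: 98% × 63% × 7% = 4.3218%.
Total: 93% + 0.7% + 4.3218% = 98.0218%.
Rounded: 98.02%.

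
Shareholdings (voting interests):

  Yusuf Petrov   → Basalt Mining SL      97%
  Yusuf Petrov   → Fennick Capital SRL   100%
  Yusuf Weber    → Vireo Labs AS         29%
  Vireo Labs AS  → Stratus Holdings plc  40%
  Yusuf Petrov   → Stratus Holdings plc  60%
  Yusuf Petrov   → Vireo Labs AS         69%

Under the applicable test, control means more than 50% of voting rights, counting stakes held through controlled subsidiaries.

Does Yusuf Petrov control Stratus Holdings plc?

Yes

Yusuf Petrov holds 69% of Vireo, so Yusuf Petrov controls Vireo.
Vireo and Yusuf Petrov together hold 40% + 60% = 100% of Stratus, so Yusuf Petrov controls Stratus.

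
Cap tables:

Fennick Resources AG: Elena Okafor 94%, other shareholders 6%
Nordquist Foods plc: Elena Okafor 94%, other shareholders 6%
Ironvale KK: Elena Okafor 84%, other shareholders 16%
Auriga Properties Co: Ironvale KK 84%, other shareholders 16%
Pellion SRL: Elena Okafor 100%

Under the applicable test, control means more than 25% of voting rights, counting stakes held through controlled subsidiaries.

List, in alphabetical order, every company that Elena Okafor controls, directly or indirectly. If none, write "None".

Elena holds 94% of Fennick, so Elena controls Fennick.
Elena holds 94% of Nordquist, so Elena controls Nordquist.
Elena holds 84% of Ironvale, so Elena controls Ironvale.
Ironvale holds 84% of Auriga, so Elena controls Auriga.
Elena holds 100% of Pellion, so Elena controls Pellion.

Auriga Properties Co, Fennick Resources AG, Ironvale KK, Nordquist Foods plc, Pellion SRL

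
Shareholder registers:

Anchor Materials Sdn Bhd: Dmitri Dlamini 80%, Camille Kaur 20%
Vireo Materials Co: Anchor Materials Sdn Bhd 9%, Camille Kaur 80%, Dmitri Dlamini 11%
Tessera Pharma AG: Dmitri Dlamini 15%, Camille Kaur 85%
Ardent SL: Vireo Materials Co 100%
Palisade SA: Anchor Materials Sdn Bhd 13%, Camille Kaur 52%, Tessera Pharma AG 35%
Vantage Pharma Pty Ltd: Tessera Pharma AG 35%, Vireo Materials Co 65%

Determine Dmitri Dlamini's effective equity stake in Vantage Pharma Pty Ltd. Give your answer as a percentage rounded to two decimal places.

Dmitri reaches Vantage along 3 paths.
Via Tessera: 15% × 35% = 5.25%.
Via Anchor → Vireo: 80% × 9% × 65% = 4.68%.
Via Vireo: 11% × 65% = 7.15%.
Total: 5.25% + 4.68% + 7.15% = 17.08%.

17.08%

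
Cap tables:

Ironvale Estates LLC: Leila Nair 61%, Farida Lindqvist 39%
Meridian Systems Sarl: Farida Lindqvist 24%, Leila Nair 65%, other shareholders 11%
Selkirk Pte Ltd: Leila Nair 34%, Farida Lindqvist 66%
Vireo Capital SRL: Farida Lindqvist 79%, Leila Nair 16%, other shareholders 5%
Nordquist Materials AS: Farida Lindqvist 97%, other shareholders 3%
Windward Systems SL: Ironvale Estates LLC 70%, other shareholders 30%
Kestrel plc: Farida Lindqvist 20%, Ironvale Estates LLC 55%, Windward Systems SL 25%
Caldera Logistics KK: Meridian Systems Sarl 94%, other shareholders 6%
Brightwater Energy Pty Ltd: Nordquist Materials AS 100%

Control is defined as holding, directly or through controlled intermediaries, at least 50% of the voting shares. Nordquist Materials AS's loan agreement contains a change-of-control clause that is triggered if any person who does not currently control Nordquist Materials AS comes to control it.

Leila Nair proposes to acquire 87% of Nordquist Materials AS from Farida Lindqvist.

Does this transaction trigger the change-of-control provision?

Yes

The purchase adds only to Leila's holdings (Farida's stake shrinks), so Leila is the only person who could newly come to control Nordquist.
Leila holds 61% of Ironvale, so Leila controls Ironvale.
Leila holds 65% of Meridian, so Leila controls Meridian.
Ironvale holds 70% of Windward, so Leila controls Windward.
Ironvale and Windward together hold 55% + 25% = 80% of Kestrel, so Leila controls Kestrel.
Meridian holds 94% of Caldera, so Leila controls Caldera.
Neither Leila nor any entity Leila controls holds any voting interest in Nordquist.
So before the transaction, Leila does not control Nordquist.
After the purchase, Leila holds 87% of Nordquist directly, and Farida's stake falls to 10%.
Leila holds 87% of Nordquist, so Leila controls Nordquist.
Leila did not control Nordquist before and does after, so the clause is triggered.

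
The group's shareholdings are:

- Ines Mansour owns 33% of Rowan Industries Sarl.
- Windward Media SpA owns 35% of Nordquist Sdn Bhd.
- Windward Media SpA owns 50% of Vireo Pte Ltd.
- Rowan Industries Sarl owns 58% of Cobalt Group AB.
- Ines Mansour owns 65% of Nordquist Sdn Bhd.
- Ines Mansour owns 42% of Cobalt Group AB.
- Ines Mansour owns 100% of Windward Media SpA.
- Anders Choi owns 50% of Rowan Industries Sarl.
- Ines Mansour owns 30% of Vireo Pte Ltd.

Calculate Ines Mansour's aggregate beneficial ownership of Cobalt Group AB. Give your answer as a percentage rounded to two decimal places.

Ines reaches Cobalt along 2 paths.
Via Rowan: 33% × 58% = 19.14%.
Direct stake: 42% = 42%.
Total: 19.14% + 42% = 61.14%.

61.14%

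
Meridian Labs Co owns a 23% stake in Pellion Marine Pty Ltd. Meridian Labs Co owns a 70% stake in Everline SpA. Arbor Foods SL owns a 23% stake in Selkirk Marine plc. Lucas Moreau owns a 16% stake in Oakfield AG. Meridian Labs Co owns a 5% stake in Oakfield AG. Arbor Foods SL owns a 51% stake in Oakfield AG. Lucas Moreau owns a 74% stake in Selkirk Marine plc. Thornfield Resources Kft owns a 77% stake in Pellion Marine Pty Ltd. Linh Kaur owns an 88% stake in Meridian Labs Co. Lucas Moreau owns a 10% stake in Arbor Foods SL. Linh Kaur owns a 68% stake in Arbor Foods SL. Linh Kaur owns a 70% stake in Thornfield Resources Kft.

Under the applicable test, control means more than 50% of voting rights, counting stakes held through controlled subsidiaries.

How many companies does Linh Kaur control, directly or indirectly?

Linh holds 68% of Arbor, so Linh controls Arbor.
Linh holds 70% of Thornfield, so Linh controls Thornfield.
Linh holds 88% of Meridian, so Linh controls Meridian.
Arbor and Meridian together hold 51% + 5% = 56% of Oakfield, so Linh controls Oakfield.
Thornfield and Meridian together hold 77% + 23% = 100% of Pellion, so Linh controls Pellion.
Meridian holds 70% of Everline, so Linh controls Everline.
No other company's threshold is met.
Linh controls 6 companies.

6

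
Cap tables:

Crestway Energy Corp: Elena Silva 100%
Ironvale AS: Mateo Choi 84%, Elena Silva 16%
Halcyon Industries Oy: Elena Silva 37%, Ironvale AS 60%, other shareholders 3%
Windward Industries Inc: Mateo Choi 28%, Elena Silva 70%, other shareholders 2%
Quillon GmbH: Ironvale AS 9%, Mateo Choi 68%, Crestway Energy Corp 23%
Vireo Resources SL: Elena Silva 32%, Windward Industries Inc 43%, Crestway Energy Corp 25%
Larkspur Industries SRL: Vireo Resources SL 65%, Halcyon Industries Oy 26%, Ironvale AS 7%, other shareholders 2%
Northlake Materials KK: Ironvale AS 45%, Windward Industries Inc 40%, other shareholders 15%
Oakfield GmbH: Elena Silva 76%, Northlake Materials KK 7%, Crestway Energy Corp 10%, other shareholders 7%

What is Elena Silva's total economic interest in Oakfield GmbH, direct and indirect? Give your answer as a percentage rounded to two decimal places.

88.46%

Elena reaches Oakfield along 4 paths.
Direct stake: 76% = 76%.
Via Ironvale → Northlake: 16% × 45% × 7% = 0.504%.
Via Windward → Northlake: 70% × 40% × 7% = 1.96%.
Via Crestway: 100% × 10% = 10%.
Total: 76% + 0.504% + 1.96% + 10% = 88.464%.
Rounded: 88.46%.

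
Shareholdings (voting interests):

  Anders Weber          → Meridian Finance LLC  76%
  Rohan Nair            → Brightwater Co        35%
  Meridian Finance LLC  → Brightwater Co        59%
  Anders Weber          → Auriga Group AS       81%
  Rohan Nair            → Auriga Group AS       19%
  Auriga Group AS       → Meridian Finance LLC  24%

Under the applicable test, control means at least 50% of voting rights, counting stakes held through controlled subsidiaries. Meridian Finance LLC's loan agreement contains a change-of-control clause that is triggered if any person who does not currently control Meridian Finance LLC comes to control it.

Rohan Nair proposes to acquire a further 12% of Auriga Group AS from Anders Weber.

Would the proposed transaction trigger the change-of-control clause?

The purchase adds only to Rohan's holdings (Anders's stake shrinks), so Rohan is the only person who could newly come to control Meridian.
Rohan's largest direct stake is 35% in Brightwater, which does not meet the threshold, so Rohan controls no company.
Neither Rohan nor any entity Rohan controls holds any voting interest in Meridian.
So before the transaction, Rohan does not control Meridian.
After the purchase, Rohan's direct stake in Auriga rises to 19% + 12% = 31%, and Anders's stake falls to 69%.
Rohan's side now holds 31% of Auriga, not ≥ 50%, so Rohan still does not control Auriga.
After the transaction, neither Rohan nor any entity Rohan controls holds a voting interest in Meridian, so Rohan still does not control it.
No new person acquires control, so the clause is not triggered.

No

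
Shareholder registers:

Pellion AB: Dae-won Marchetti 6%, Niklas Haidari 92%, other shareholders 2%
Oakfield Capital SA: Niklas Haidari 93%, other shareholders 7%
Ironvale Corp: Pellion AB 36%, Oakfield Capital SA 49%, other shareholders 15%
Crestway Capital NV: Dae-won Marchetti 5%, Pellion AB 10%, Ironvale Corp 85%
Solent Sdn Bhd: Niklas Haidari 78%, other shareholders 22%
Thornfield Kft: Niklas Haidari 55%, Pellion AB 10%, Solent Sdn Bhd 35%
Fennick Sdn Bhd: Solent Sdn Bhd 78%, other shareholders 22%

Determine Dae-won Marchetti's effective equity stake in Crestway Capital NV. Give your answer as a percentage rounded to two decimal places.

Dae-won reaches Crestway along 3 paths.
Direct stake: 5% = 5%.
Via Pellion: 6% × 10% = 0.6%.
Via Pellion → Ironvale: 6% × 36% × 85% = 1.836%.
Total: 5% + 0.6% + 1.836% = 7.436%.
Rounded: 7.44%.

7.44%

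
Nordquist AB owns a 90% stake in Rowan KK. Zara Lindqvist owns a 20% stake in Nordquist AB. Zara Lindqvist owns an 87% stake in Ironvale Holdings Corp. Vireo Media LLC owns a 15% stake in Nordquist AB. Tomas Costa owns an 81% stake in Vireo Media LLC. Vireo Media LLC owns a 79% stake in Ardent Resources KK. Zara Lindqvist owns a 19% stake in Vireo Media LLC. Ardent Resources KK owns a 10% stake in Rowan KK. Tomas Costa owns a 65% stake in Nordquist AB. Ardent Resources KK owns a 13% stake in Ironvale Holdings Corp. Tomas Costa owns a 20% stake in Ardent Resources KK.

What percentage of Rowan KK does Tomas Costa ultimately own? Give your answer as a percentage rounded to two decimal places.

77.83%

Tomas reaches Rowan along 4 paths.
Via Nordquist: 65% × 90% = 58.5%.
Via Vireo → Nordquist: 81% × 15% × 90% = 10.935%.
Via Vireo → Ardent: 81% × 79% × 10% = 6.399%.
Via Ardent: 20% × 10% = 2%.
Total: 58.5% + 10.935% + 6.399% + 2% = 77.834%.
Rounded: 77.83%.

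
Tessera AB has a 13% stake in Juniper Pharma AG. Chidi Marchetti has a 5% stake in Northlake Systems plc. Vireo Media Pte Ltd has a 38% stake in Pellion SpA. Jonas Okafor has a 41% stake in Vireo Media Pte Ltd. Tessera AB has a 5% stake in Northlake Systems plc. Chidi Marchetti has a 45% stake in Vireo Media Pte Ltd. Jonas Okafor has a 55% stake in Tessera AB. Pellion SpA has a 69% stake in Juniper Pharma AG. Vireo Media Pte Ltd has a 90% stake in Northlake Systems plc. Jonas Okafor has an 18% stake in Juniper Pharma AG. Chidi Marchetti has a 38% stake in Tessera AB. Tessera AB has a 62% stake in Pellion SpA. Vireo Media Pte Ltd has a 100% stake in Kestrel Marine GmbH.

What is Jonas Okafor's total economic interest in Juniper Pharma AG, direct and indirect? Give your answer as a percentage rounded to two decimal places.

59.43%

Jonas reaches Juniper along 4 paths.
Via Vireo → Pellion: 41% × 38% × 69% = 10.7502%.
Via Tessera → Pellion: 55% × 62% × 69% = 23.529%.
Via Tessera: 55% × 13% = 7.15%.
Direct stake: 18% = 18%.
Total: 10.7502% + 23.529% + 7.15% + 18% = 59.4292%.
Rounded: 59.43%.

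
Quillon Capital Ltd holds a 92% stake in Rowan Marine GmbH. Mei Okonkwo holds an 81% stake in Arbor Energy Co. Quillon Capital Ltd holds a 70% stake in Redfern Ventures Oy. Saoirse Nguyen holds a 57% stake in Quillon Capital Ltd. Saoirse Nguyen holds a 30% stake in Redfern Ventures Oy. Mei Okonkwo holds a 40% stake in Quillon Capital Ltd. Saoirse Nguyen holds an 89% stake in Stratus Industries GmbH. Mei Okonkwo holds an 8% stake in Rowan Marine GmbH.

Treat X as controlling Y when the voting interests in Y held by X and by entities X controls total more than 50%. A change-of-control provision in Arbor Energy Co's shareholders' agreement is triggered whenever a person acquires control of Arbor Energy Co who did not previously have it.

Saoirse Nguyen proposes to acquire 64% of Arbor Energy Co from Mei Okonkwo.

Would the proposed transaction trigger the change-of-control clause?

Yes

The purchase adds only to Saoirse's holdings (Mei's stake shrinks), so Saoirse is the only person who could newly come to control Arbor.
Saoirse holds 57% of Quillon, so Saoirse controls Quillon.
Saoirse and Quillon together hold 30% + 70% = 100% of Redfern, so Saoirse controls Redfern.
Quillon holds 92% of Rowan, so Saoirse controls Rowan.
Saoirse holds 89% of Stratus, so Saoirse controls Stratus.
Neither Saoirse nor any entity Saoirse controls holds any voting interest in Arbor.
So before the transaction, Saoirse does not control Arbor.
After the purchase, Saoirse holds 64% of Arbor directly, and Mei's stake falls to 17%.
Saoirse holds 64% of Arbor, so Saoirse controls Arbor.
Saoirse did not control Arbor before and does after, so the clause is triggered.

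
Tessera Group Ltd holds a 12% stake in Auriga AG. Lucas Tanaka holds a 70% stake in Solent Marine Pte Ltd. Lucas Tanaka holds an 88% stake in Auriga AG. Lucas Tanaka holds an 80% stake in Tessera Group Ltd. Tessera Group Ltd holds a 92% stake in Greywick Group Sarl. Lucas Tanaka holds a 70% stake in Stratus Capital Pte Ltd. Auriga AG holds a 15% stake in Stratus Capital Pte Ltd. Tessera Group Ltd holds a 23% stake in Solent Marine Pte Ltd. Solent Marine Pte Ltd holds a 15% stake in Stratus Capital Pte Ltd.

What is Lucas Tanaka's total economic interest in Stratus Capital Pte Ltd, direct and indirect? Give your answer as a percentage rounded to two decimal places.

Lucas reaches Stratus along 5 paths.
Via Tessera → Auriga: 80% × 12% × 15% = 1.44%.
Via Auriga: 88% × 15% = 13.2%.
Via Solent: 70% × 15% = 10.5%.
Via Tessera → Solent: 80% × 23% × 15% = 2.76%.
Direct stake: 70% = 70%.
Total: 1.44% + 13.2% + 10.5% + 2.76% + 70% = 97.9%.
Rounded: 97.90%.

97.90%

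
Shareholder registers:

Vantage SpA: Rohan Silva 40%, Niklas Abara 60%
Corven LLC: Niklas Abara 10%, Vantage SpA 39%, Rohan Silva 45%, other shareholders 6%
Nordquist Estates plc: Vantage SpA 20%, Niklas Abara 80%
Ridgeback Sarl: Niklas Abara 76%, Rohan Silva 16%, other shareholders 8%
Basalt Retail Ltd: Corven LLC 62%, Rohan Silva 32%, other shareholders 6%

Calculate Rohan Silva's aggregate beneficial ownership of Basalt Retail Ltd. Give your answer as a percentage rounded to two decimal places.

Rohan reaches Basalt along 3 paths.
Via Vantage → Corven: 40% × 39% × 62% = 9.672%.
Via Corven: 45% × 62% = 27.9%.
Direct stake: 32% = 32%.
Total: 9.672% + 27.9% + 32% = 69.572%.
Rounded: 69.57%.

69.57%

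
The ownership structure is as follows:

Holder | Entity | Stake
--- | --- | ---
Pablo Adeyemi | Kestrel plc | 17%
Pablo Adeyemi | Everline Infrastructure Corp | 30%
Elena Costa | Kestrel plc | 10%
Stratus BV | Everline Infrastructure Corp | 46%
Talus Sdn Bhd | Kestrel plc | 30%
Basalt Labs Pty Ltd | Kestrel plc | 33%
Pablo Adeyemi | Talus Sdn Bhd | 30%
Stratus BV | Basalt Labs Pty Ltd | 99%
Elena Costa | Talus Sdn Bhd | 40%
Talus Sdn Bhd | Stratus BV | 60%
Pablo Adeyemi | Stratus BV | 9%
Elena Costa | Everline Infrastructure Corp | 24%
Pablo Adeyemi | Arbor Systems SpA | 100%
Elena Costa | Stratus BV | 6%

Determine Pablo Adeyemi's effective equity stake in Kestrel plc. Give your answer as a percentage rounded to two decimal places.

Pablo reaches Kestrel along 4 paths.
Via Talus: 30% × 30% = 9%.
Via Stratus → Basalt: 9% × 99% × 33% = 2.9403%.
Via Talus → Stratus → Basalt: 30% × 60% × 99% × 33% = 5.8806%.
Direct stake: 17% = 17%.
Total: 9% + 2.9403% + 5.8806% + 17% = 34.8209%.
Rounded: 34.82%.

34.82%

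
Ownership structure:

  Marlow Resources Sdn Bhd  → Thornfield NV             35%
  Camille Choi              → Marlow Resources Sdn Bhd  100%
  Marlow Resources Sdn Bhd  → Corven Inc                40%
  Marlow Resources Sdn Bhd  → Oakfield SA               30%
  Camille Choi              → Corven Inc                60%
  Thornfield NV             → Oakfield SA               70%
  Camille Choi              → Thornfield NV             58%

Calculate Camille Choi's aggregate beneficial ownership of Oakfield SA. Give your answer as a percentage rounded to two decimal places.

Camille reaches Oakfield along 3 paths.
Via Marlow → Thornfield: 100% × 35% × 70% = 24.5%.
Via Thornfield: 58% × 70% = 40.6%.
Via Marlow: 100% × 30% = 30%.
Total: 24.5% + 40.6% + 30% = 95.1%.
Rounded: 95.10%.

95.10%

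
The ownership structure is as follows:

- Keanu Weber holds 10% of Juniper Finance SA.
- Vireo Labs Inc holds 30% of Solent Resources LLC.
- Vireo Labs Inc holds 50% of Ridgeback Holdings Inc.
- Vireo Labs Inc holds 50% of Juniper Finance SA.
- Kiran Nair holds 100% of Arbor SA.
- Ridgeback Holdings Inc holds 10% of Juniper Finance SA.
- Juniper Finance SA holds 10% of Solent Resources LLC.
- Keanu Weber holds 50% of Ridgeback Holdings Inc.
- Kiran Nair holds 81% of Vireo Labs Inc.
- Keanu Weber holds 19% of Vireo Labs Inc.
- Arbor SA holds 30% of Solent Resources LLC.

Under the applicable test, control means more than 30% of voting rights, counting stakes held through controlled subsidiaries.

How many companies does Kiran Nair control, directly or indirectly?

Kiran holds 81% of Vireo, so Kiran controls Vireo.
Vireo holds 50% of Ridgeback, so Kiran controls Ridgeback.
Kiran holds 100% of Arbor, so Kiran controls Arbor.
Vireo and Ridgeback together hold 50% + 10% = 60% of Juniper, so Kiran controls Juniper.
Vireo and Juniper and Arbor together hold 30% + 10% + 30% = 70% of Solent, so Kiran controls Solent.
Kiran controls 5 companies.

5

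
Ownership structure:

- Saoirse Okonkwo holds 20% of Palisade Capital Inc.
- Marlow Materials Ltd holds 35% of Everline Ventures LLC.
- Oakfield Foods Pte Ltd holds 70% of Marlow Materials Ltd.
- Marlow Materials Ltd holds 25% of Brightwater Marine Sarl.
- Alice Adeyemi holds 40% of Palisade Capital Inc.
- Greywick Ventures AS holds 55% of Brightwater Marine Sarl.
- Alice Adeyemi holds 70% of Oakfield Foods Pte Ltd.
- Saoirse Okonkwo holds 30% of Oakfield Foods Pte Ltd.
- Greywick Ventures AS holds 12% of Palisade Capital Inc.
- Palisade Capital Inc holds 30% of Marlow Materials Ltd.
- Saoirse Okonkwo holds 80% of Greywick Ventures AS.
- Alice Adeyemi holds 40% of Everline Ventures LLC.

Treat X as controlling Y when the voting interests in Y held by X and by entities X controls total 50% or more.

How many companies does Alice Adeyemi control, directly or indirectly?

Alice holds 70% of Oakfield, so Alice controls Oakfield.
Oakfield holds 70% of Marlow, so Alice controls Marlow.
Alice and Marlow together hold 40% + 35% = 75% of Everline, so Alice controls Everline.
No other company's threshold is met.
Alice controls 3 companies.

3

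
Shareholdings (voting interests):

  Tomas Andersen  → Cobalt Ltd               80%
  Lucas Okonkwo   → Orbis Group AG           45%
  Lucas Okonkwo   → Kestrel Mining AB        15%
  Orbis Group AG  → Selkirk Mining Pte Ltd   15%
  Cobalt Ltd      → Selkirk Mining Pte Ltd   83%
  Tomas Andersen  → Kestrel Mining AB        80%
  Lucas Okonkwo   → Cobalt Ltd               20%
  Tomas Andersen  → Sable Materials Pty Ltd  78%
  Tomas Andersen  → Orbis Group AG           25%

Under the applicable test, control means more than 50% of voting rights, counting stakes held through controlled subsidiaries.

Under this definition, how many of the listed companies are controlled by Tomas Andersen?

4

Tomas holds 80% of Kestrel, so Tomas controls Kestrel.
Tomas holds 80% of Cobalt, so Tomas controls Cobalt.
Tomas holds 78% of Sable, so Tomas controls Sable.
Cobalt holds 83% of Selkirk, so Tomas controls Selkirk.
No other company's threshold is met.
Tomas controls 4 companies.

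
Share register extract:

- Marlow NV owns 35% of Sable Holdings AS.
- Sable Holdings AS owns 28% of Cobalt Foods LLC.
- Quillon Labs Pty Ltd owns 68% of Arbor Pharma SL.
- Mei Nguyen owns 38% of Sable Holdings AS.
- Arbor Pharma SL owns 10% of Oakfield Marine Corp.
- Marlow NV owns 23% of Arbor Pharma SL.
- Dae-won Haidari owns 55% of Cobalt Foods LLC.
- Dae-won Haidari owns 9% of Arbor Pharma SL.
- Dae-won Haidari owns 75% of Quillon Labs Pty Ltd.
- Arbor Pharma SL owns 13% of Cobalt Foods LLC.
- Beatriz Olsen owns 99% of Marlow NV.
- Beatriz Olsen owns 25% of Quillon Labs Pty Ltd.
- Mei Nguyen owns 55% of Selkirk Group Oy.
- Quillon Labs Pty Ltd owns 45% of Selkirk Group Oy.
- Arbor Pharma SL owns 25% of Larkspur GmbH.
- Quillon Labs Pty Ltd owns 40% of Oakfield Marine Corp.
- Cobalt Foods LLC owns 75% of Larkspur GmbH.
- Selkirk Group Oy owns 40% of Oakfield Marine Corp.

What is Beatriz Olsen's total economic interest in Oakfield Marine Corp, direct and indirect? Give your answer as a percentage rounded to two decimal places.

18.48%

Beatriz reaches Oakfield along 4 paths.
Via Marlow → Arbor: 99% × 23% × 10% = 2.277%.
Via Quillon → Arbor: 25% × 68% × 10% = 1.7%.
Via Quillon → Selkirk: 25% × 45% × 40% = 4.5%.
Via Quillon: 25% × 40% = 10%.
Total: 2.277% + 1.7% + 4.5% + 10% = 18.477%.
Rounded: 18.48%.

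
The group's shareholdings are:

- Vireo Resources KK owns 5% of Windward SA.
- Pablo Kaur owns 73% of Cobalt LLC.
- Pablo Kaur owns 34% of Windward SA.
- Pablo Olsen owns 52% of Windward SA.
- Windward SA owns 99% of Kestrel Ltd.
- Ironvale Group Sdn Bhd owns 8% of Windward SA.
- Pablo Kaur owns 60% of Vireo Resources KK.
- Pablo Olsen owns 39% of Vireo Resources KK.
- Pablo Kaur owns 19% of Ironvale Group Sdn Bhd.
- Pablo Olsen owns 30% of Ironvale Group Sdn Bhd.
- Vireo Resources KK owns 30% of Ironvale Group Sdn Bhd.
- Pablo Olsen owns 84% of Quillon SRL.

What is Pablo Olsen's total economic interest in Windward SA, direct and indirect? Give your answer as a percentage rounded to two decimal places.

57.29%

Pablo Olsen reaches Windward along 4 paths.
Via Vireo → Ironvale: 39% × 30% × 8% = 0.936%.
Via Ironvale: 30% × 8% = 2.4%.
Direct stake: 52% = 52%.
Via Vireo: 39% × 5% = 1.95%.
Total: 0.936% + 2.4% + 52% + 1.95% = 57.286%.
Rounded: 57.29%.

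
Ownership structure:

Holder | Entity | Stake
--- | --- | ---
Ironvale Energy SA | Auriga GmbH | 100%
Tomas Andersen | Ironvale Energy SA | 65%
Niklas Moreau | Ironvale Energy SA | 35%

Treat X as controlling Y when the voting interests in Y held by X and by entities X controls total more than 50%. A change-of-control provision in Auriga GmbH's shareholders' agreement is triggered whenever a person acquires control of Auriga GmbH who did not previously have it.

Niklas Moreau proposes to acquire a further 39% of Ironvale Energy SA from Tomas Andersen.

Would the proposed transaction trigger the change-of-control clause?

Yes

The purchase adds only to Niklas's holdings (Tomas's stake shrinks), so Niklas is the only person who could newly come to control Auriga.
Niklas's largest direct stake is 35% in Ironvale, which does not meet the threshold, so Niklas controls no company.
Neither Niklas nor any entity Niklas controls holds any voting interest in Auriga.
So before the transaction, Niklas does not control Auriga.
After the purchase, Niklas's direct stake in Ironvale rises to 35% + 39% = 74%, and Tomas's stake falls to 26%.
Niklas holds 74% of Ironvale, so Niklas controls Ironvale.
Ironvale holds 100% of Auriga, so Niklas controls Auriga.
Niklas did not control Auriga before and does after, so the clause is triggered.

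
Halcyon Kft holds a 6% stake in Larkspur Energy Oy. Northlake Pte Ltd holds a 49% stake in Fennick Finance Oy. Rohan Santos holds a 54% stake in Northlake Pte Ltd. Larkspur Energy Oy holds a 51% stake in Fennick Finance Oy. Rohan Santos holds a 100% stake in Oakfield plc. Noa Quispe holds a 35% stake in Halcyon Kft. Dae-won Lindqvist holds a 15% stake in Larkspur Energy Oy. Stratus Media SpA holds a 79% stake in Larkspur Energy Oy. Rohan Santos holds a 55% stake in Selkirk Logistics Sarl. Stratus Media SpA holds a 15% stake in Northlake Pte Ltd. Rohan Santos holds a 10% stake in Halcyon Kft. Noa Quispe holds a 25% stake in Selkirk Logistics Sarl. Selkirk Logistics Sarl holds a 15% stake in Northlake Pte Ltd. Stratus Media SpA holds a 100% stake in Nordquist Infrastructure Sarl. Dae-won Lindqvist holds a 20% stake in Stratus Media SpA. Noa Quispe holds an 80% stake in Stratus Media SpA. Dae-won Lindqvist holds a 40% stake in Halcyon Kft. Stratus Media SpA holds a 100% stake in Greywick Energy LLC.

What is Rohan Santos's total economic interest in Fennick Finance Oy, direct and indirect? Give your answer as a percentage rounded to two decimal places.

Rohan reaches Fennick along 3 paths.
Via Halcyon → Larkspur: 10% × 6% × 51% = 0.306%.
Via Selkirk → Northlake: 55% × 15% × 49% = 4.0425%.
Via Northlake: 54% × 49% = 26.46%.
Total: 0.306% + 4.0425% + 26.46% = 30.8085%.
Rounded: 30.81%.

30.81%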